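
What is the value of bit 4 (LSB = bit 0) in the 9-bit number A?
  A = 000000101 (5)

Bit 4 is the 5th from the right.
  000000101
      ^
That bit is 0.

Answer: 0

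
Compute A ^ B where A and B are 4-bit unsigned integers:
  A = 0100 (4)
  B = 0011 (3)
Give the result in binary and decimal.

Apply ^ to each column (1 where bits differ):
  0100
^ 0011
------
  0111

Answer: 0111 (7)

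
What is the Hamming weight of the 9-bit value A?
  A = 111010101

111010101
1-bits at positions (from bit 0 = LSB): 0, 2, 4, 6, 7, 8
Count = 6

Answer: 6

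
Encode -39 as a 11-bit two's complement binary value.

1. Binary of +39:  00000100111
2. Invert bits:     11111011000
3. Add 1:           11111011001

Answer: 11111011001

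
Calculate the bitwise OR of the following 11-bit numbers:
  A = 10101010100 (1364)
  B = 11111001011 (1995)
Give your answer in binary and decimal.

Apply | to each column (1 where either bit is 1):
  10101010100
| 11111001011
-------------
  11111011111

Answer: 11111011111 (2015)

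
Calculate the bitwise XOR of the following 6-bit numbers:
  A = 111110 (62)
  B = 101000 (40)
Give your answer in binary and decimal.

Apply ^ to each column (1 where bits differ):
  111110
^ 101000
--------
  010110

Answer: 010110 (22)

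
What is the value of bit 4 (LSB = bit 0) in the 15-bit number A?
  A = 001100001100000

Bit 4 is the 5th from the right.
  001100001100000
            ^
That bit is 0.

Answer: 0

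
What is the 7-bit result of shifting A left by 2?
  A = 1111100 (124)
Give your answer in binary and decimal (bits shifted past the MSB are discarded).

Shift left by 2: drop the top 2 bit(s), append 2 zero(s) on the right.
  1111100  ->  discard [11], keep [11100], append 00
= 1110000

Answer: 1110000 (112)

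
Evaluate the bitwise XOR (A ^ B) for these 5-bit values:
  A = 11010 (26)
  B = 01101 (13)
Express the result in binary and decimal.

Apply ^ to each column (1 where bits differ):
  11010
^ 01101
-------
  10111

Answer: 10111 (23)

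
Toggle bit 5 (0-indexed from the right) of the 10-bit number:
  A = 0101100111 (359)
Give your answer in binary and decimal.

Mask = 1 << 5 = 0000100000
Bit 5 of A is 1; XOR with the mask flips it to 0.
  0101100111
^ 0000100000
------------
  0101000111

Answer: 0101000111 (327)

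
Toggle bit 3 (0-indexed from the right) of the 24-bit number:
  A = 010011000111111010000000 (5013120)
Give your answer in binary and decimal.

Mask = 1 << 3 = 000000000000000000001000
Bit 3 of A is 0; XOR with the mask flips it to 1.
  010011000111111010000000
^ 000000000000000000001000
--------------------------
  010011000111111010001000

Answer: 010011000111111010001000 (5013128)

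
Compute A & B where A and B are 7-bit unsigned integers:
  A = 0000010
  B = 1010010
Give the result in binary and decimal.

Apply & to each column (1 only where both bits are 1):
  0000010
& 1010010
---------
  0000010

Answer: 0000010 (2)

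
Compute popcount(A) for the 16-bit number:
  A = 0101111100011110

0101111100011110
1-bits at positions (from bit 0 = LSB): 1, 2, 3, 4, 8, 9, 10, 11, 12, 14
Count = 10

Answer: 10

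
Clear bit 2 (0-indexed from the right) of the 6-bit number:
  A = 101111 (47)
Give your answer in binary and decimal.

Mask = ~(1 << 2) = 111011
Bit 2 of A is 1, so AND-ing with the mask clears it to 0.
  101111
& 111011
--------
  101011

Answer: 101011 (43)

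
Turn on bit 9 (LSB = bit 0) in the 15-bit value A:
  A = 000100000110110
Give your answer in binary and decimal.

Mask = 1 << 9 = 000001000000000
Bit 9 of A is 0, so OR-ing with the mask flips it to 1.
  000100000110110
| 000001000000000
-----------------
  000101000110110

Answer: 000101000110110 (2614)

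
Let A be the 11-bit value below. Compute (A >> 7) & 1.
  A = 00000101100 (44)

Bit 7 is the 8th from the right.
  00000101100
     ^
That bit is 0.

Answer: 0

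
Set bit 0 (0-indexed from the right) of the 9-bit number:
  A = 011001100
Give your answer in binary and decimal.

Mask = 1 << 0 = 000000001
Bit 0 of A is 0, so OR-ing with the mask flips it to 1.
  011001100
| 000000001
-----------
  011001101

Answer: 011001101 (205)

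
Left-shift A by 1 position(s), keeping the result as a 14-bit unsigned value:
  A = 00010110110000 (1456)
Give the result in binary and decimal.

Shift left by 1: drop the top 1 bit(s), append 1 zero(s) on the right.
  00010110110000  ->  discard [0], keep [0010110110000], append 0
= 00101101100000

Answer: 00101101100000 (2912)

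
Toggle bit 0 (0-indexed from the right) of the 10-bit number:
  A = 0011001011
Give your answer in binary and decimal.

Mask = 1 << 0 = 0000000001
Bit 0 of A is 1; XOR with the mask flips it to 0.
  0011001011
^ 0000000001
------------
  0011001010

Answer: 0011001010 (202)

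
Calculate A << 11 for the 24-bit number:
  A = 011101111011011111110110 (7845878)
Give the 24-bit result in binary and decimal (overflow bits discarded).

Shift left by 11: drop the top 11 bit(s), append 11 zero(s) on the right.
  011101111011011111110110  ->  discard [01110111101], keep [1011111110110], append 00000000000
= 101111111011000000000000

Answer: 101111111011000000000000 (12562432)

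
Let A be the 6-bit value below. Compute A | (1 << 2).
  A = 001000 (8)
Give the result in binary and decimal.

Mask = 1 << 2 = 000100
Bit 2 of A is 0, so OR-ing with the mask flips it to 1.
  001000
| 000100
--------
  001100

Answer: 001100 (12)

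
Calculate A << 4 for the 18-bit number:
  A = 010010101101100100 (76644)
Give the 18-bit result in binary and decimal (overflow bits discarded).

Shift left by 4: drop the top 4 bit(s), append 4 zero(s) on the right.
  010010101101100100  ->  discard [0100], keep [10101101100100], append 0000
= 101011011001000000

Answer: 101011011001000000 (177728)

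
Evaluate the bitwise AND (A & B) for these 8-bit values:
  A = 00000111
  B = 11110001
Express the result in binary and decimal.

Apply & to each column (1 only where both bits are 1):
  00000111
& 11110001
----------
  00000001

Answer: 00000001 (1)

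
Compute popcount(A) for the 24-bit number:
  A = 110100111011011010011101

110100111011011010011101
1-bits at positions (from bit 0 = LSB): 0, 2, 3, 4, 7, 9, 10, 12, 13, 15, 16, 17, 20, 22, 23
Count = 15

Answer: 15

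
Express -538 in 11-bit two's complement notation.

1. Binary of +538:  01000011010
2. Invert bits:     10111100101
3. Add 1:           10111100110

Answer: 10111100110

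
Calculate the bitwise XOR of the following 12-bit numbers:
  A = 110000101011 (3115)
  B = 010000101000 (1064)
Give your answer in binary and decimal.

Apply ^ to each column (1 where bits differ):
  110000101011
^ 010000101000
--------------
  100000000011

Answer: 100000000011 (2051)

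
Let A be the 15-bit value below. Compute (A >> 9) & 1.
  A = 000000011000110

Bit 9 is the 10th from the right.
  000000011000110
       ^
That bit is 0.

Answer: 0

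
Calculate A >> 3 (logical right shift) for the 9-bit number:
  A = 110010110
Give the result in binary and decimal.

Logical shift right by 3: drop the bottom 3 bit(s), prepend 3 zero(s) on the left.
  110010110  ->  keep [110010], discard [110], prepend 000
= 000110010

Answer: 000110010 (50)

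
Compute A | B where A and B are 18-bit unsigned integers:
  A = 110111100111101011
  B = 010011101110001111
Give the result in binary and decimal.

Apply | to each column (1 where either bit is 1):
  110111100111101011
| 010011101110001111
--------------------
  110111101111101111

Answer: 110111101111101111 (228335)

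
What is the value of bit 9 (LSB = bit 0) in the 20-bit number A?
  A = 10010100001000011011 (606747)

Bit 9 is the 10th from the right.
  10010100001000011011
            ^
That bit is 1.

Answer: 1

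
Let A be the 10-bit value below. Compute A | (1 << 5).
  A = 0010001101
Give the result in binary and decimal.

Mask = 1 << 5 = 0000100000
Bit 5 of A is 0, so OR-ing with the mask flips it to 1.
  0010001101
| 0000100000
------------
  0010101101

Answer: 0010101101 (173)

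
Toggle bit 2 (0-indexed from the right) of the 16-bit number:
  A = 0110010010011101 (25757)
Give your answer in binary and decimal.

Mask = 1 << 2 = 0000000000000100
Bit 2 of A is 1; XOR with the mask flips it to 0.
  0110010010011101
^ 0000000000000100
------------------
  0110010010011001

Answer: 0110010010011001 (25753)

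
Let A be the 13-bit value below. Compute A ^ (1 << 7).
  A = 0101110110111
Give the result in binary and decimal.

Mask = 1 << 7 = 0000010000000
Bit 7 of A is 1; XOR with the mask flips it to 0.
  0101110110111
^ 0000010000000
---------------
  0101100110111

Answer: 0101100110111 (2871)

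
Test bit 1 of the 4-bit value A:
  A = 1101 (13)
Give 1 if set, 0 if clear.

Bit 1 is the 2nd from the right.
  1101
    ^
That bit is 0.

Answer: 0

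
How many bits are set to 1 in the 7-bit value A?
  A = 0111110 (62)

0111110
1-bits at positions (from bit 0 = LSB): 1, 2, 3, 4, 5
Count = 5

Answer: 5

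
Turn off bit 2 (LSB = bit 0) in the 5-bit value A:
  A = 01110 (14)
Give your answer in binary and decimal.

Mask = ~(1 << 2) = 11011
Bit 2 of A is 1, so AND-ing with the mask clears it to 0.
  01110
& 11011
-------
  01010

Answer: 01010 (10)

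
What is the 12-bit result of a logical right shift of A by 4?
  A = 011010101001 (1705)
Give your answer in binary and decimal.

Logical shift right by 4: drop the bottom 4 bit(s), prepend 4 zero(s) on the left.
  011010101001  ->  keep [01101010], discard [1001], prepend 0000
= 000001101010

Answer: 000001101010 (106)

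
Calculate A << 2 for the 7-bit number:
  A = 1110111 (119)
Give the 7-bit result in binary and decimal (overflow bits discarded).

Shift left by 2: drop the top 2 bit(s), append 2 zero(s) on the right.
  1110111  ->  discard [11], keep [10111], append 00
= 1011100

Answer: 1011100 (92)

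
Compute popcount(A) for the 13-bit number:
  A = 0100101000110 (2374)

0100101000110
1-bits at positions (from bit 0 = LSB): 1, 2, 6, 8, 11
Count = 5

Answer: 5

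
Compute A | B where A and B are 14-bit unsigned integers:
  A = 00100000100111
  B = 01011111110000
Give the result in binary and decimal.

Apply | to each column (1 where either bit is 1):
  00100000100111
| 01011111110000
----------------
  01111111110111

Answer: 01111111110111 (8183)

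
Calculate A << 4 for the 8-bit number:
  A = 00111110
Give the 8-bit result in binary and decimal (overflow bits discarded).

Shift left by 4: drop the top 4 bit(s), append 4 zero(s) on the right.
  00111110  ->  discard [0011], keep [1110], append 0000
= 11100000

Answer: 11100000 (224)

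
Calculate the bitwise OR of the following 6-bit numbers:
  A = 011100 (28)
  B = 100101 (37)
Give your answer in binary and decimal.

Apply | to each column (1 where either bit is 1):
  011100
| 100101
--------
  111101

Answer: 111101 (61)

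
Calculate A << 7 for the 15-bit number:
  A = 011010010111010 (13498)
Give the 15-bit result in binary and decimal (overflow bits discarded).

Shift left by 7: drop the top 7 bit(s), append 7 zero(s) on the right.
  011010010111010  ->  discard [0110100], keep [10111010], append 0000000
= 101110100000000

Answer: 101110100000000 (23808)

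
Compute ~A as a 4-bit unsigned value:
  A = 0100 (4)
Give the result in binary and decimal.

Flip each bit (0->1, 1->0):
  0100
  1011

Answer: 1011 (11)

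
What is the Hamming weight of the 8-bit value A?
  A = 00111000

00111000
1-bits at positions (from bit 0 = LSB): 3, 4, 5
Count = 3

Answer: 3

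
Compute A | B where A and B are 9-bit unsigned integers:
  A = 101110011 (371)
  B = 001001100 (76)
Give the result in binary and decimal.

Apply | to each column (1 where either bit is 1):
  101110011
| 001001100
-----------
  101111111

Answer: 101111111 (383)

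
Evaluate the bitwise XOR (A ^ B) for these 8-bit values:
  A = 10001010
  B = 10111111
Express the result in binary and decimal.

Apply ^ to each column (1 where bits differ):
  10001010
^ 10111111
----------
  00110101

Answer: 00110101 (53)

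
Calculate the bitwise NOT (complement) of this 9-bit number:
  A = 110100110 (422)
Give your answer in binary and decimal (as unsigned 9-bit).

Flip each bit (0->1, 1->0):
  110100110
  001011001

Answer: 001011001 (89)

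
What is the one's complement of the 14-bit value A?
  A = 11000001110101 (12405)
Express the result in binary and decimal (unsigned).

Flip each bit (0->1, 1->0):
  11000001110101
  00111110001010

Answer: 00111110001010 (3978)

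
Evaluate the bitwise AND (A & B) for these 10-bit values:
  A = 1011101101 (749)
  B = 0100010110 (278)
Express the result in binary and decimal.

Apply & to each column (1 only where both bits are 1):
  1011101101
& 0100010110
------------
  0000000100

Answer: 0000000100 (4)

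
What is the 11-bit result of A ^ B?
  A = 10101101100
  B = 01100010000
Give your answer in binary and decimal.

Apply ^ to each column (1 where bits differ):
  10101101100
^ 01100010000
-------------
  11001111100

Answer: 11001111100 (1660)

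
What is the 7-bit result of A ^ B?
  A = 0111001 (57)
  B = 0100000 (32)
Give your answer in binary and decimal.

Apply ^ to each column (1 where bits differ):
  0111001
^ 0100000
---------
  0011001

Answer: 0011001 (25)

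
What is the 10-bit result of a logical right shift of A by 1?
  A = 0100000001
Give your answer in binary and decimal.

Logical shift right by 1: drop the bottom 1 bit(s), prepend 1 zero(s) on the left.
  0100000001  ->  keep [010000000], discard [1], prepend 0
= 0010000000

Answer: 0010000000 (128)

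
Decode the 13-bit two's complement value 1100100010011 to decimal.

MSB is 1, so the value is negative. Find the magnitude:
1. Invert bits:  0011011101100
2. Add 1:        0011011101101  = 1773
3. Apply sign:   -1773

Answer: -1773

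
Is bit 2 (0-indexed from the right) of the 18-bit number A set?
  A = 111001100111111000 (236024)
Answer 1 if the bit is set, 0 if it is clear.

Bit 2 is the 3rd from the right.
  111001100111111000
                 ^
That bit is 0.

Answer: 0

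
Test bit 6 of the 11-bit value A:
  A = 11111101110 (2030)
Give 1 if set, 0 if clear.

Bit 6 is the 7th from the right.
  11111101110
      ^
That bit is 1.

Answer: 1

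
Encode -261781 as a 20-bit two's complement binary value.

1. Binary of +261781:  00111111111010010101
2. Invert bits:     11000000000101101010
3. Add 1:           11000000000101101011

Answer: 11000000000101101011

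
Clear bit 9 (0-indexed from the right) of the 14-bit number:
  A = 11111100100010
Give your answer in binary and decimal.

Mask = ~(1 << 9) = 11110111111111
Bit 9 of A is 1, so AND-ing with the mask clears it to 0.
  11111100100010
& 11110111111111
----------------
  11110100100010

Answer: 11110100100010 (15650)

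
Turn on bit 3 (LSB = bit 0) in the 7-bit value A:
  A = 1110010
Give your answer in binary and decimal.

Mask = 1 << 3 = 0001000
Bit 3 of A is 0, so OR-ing with the mask flips it to 1.
  1110010
| 0001000
---------
  1111010

Answer: 1111010 (122)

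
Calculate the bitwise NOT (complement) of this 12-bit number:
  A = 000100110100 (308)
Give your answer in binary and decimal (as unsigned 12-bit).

Flip each bit (0->1, 1->0):
  000100110100
  111011001011

Answer: 111011001011 (3787)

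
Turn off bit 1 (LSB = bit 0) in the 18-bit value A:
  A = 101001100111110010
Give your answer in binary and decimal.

Mask = ~(1 << 1) = 111111111111111101
Bit 1 of A is 1, so AND-ing with the mask clears it to 0.
  101001100111110010
& 111111111111111101
--------------------
  101001100111110000

Answer: 101001100111110000 (170480)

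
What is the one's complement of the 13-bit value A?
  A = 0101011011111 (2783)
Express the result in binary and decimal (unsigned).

Flip each bit (0->1, 1->0):
  0101011011111
  1010100100000

Answer: 1010100100000 (5408)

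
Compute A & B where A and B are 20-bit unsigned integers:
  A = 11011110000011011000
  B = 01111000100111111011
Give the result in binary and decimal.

Apply & to each column (1 only where both bits are 1):
  11011110000011011000
& 01111000100111111011
----------------------
  01011000000011011000

Answer: 01011000000011011000 (360664)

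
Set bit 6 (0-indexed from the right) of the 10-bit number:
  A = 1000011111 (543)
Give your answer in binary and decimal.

Mask = 1 << 6 = 0001000000
Bit 6 of A is 0, so OR-ing with the mask flips it to 1.
  1000011111
| 0001000000
------------
  1001011111

Answer: 1001011111 (607)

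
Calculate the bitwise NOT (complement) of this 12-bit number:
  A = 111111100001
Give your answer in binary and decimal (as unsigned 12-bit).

Flip each bit (0->1, 1->0):
  111111100001
  000000011110

Answer: 000000011110 (30)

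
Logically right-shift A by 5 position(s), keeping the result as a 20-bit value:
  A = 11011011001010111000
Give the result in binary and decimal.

Logical shift right by 5: drop the bottom 5 bit(s), prepend 5 zero(s) on the left.
  11011011001010111000  ->  keep [110110110010101], discard [11000], prepend 00000
= 00000110110110010101

Answer: 00000110110110010101 (28053)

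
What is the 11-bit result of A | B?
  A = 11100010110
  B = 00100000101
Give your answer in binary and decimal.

Apply | to each column (1 where either bit is 1):
  11100010110
| 00100000101
-------------
  11100010111

Answer: 11100010111 (1815)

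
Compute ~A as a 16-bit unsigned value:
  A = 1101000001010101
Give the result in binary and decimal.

Flip each bit (0->1, 1->0):
  1101000001010101
  0010111110101010

Answer: 0010111110101010 (12202)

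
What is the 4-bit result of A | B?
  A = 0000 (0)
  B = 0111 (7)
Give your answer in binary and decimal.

Apply | to each column (1 where either bit is 1):
  0000
| 0111
------
  0111

Answer: 0111 (7)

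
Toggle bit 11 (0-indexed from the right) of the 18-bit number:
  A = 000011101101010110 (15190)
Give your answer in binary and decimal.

Mask = 1 << 11 = 000000100000000000
Bit 11 of A is 1; XOR with the mask flips it to 0.
  000011101101010110
^ 000000100000000000
--------------------
  000011001101010110

Answer: 000011001101010110 (13142)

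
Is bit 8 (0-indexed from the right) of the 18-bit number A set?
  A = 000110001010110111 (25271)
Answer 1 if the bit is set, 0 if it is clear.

Bit 8 is the 9th from the right.
  000110001010110111
           ^
That bit is 0.

Answer: 0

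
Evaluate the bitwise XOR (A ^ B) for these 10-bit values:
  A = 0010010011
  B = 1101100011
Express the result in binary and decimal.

Apply ^ to each column (1 where bits differ):
  0010010011
^ 1101100011
------------
  1111110000

Answer: 1111110000 (1008)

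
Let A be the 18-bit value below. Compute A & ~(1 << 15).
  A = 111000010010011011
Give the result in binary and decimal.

Mask = ~(1 << 15) = 110111111111111111
Bit 15 of A is 1, so AND-ing with the mask clears it to 0.
  111000010010011011
& 110111111111111111
--------------------
  110000010010011011

Answer: 110000010010011011 (197787)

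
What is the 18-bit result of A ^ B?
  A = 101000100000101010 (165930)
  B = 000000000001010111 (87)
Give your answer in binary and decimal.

Apply ^ to each column (1 where bits differ):
  101000100000101010
^ 000000000001010111
--------------------
  101000100001111101

Answer: 101000100001111101 (166013)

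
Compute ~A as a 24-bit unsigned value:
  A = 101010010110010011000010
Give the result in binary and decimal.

Flip each bit (0->1, 1->0):
  101010010110010011000010
  010101101001101100111101

Answer: 010101101001101100111101 (5675837)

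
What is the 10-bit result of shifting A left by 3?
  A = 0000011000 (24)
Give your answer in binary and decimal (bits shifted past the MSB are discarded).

Shift left by 3: drop the top 3 bit(s), append 3 zero(s) on the right.
  0000011000  ->  discard [000], keep [0011000], append 000
= 0011000000

Answer: 0011000000 (192)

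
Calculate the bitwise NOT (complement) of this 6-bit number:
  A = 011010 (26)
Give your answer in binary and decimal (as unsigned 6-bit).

Flip each bit (0->1, 1->0):
  011010
  100101

Answer: 100101 (37)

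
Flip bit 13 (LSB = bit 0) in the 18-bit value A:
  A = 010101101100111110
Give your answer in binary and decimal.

Mask = 1 << 13 = 000010000000000000
Bit 13 of A is 0; XOR with the mask flips it to 1.
  010101101100111110
^ 000010000000000000
--------------------
  010111101100111110

Answer: 010111101100111110 (97086)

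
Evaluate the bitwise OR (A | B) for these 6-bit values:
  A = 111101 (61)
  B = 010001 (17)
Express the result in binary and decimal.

Apply | to each column (1 where either bit is 1):
  111101
| 010001
--------
  111101

Answer: 111101 (61)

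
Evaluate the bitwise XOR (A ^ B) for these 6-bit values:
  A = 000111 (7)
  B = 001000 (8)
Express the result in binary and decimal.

Apply ^ to each column (1 where bits differ):
  000111
^ 001000
--------
  001111

Answer: 001111 (15)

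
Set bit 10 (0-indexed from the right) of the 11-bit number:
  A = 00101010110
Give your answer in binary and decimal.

Mask = 1 << 10 = 10000000000
Bit 10 of A is 0, so OR-ing with the mask flips it to 1.
  00101010110
| 10000000000
-------------
  10101010110

Answer: 10101010110 (1366)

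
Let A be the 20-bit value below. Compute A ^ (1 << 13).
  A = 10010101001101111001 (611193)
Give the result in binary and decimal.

Mask = 1 << 13 = 00000010000000000000
Bit 13 of A is 0; XOR with the mask flips it to 1.
  10010101001101111001
^ 00000010000000000000
----------------------
  10010111001101111001

Answer: 10010111001101111001 (619385)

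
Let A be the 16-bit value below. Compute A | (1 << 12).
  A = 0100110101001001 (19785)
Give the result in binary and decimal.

Mask = 1 << 12 = 0001000000000000
Bit 12 of A is 0, so OR-ing with the mask flips it to 1.
  0100110101001001
| 0001000000000000
------------------
  0101110101001001

Answer: 0101110101001001 (23881)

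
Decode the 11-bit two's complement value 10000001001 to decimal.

MSB is 1, so the value is negative. Find the magnitude:
1. Invert bits:  01111110110
2. Add 1:        01111110111  = 1015
3. Apply sign:   -1015

Answer: -1015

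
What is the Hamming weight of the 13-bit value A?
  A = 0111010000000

0111010000000
1-bits at positions (from bit 0 = LSB): 7, 9, 10, 11
Count = 4

Answer: 4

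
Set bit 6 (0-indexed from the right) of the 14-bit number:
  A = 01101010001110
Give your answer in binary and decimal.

Mask = 1 << 6 = 00000001000000
Bit 6 of A is 0, so OR-ing with the mask flips it to 1.
  01101010001110
| 00000001000000
----------------
  01101011001110

Answer: 01101011001110 (6862)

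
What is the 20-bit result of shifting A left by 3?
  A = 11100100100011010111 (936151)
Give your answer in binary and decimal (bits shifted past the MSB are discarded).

Shift left by 3: drop the top 3 bit(s), append 3 zero(s) on the right.
  11100100100011010111  ->  discard [111], keep [00100100011010111], append 000
= 00100100011010111000

Answer: 00100100011010111000 (149176)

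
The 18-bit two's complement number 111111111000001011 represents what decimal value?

MSB is 1, so the value is negative. Find the magnitude:
1. Invert bits:  000000000111110100
2. Add 1:        000000000111110101  = 501
3. Apply sign:   -501

Answer: -501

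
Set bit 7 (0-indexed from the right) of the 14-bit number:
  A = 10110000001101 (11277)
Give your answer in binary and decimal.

Mask = 1 << 7 = 00000010000000
Bit 7 of A is 0, so OR-ing with the mask flips it to 1.
  10110000001101
| 00000010000000
----------------
  10110010001101

Answer: 10110010001101 (11405)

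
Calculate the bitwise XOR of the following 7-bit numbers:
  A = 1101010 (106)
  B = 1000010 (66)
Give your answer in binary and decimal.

Apply ^ to each column (1 where bits differ):
  1101010
^ 1000010
---------
  0101000

Answer: 0101000 (40)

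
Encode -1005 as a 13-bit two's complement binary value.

1. Binary of +1005:  0001111101101
2. Invert bits:     1110000010010
3. Add 1:           1110000010011

Answer: 1110000010011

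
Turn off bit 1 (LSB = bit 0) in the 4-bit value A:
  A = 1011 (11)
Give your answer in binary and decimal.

Mask = ~(1 << 1) = 1101
Bit 1 of A is 1, so AND-ing with the mask clears it to 0.
  1011
& 1101
------
  1001

Answer: 1001 (9)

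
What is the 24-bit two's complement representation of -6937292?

1. Binary of +6937292:  011010011101101011001100
2. Invert bits:     100101100010010100110011
3. Add 1:           100101100010010100110100

Answer: 100101100010010100110100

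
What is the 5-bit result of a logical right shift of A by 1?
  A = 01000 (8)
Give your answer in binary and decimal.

Logical shift right by 1: drop the bottom 1 bit(s), prepend 1 zero(s) on the left.
  01000  ->  keep [0100], discard [0], prepend 0
= 00100

Answer: 00100 (4)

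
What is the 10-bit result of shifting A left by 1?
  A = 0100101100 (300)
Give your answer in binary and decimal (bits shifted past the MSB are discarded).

Shift left by 1: drop the top 1 bit(s), append 1 zero(s) on the right.
  0100101100  ->  discard [0], keep [100101100], append 0
= 1001011000

Answer: 1001011000 (600)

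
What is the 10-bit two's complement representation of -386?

1. Binary of +386:  0110000010
2. Invert bits:     1001111101
3. Add 1:           1001111110

Answer: 1001111110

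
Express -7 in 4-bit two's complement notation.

1. Binary of +7:  0111
2. Invert bits:     1000
3. Add 1:           1001

Answer: 1001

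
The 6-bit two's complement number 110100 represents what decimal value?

MSB is 1, so the value is negative. Find the magnitude:
1. Invert bits:  001011
2. Add 1:        001100  = 12
3. Apply sign:   -12

Answer: -12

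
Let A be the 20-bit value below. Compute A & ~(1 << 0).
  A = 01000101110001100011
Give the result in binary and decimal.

Mask = ~(1 << 0) = 11111111111111111110
Bit 0 of A is 1, so AND-ing with the mask clears it to 0.
  01000101110001100011
& 11111111111111111110
----------------------
  01000101110001100010

Answer: 01000101110001100010 (285794)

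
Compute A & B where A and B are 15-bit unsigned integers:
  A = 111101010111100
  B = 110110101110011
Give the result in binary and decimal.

Apply & to each column (1 only where both bits are 1):
  111101010111100
& 110110101110011
-----------------
  110100000110000

Answer: 110100000110000 (26672)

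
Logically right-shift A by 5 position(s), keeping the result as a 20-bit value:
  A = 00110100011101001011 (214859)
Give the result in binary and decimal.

Logical shift right by 5: drop the bottom 5 bit(s), prepend 5 zero(s) on the left.
  00110100011101001011  ->  keep [001101000111010], discard [01011], prepend 00000
= 00000001101000111010

Answer: 00000001101000111010 (6714)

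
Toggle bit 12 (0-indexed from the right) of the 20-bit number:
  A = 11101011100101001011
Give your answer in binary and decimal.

Mask = 1 << 12 = 00000001000000000000
Bit 12 of A is 1; XOR with the mask flips it to 0.
  11101011100101001011
^ 00000001000000000000
----------------------
  11101010100101001011

Answer: 11101010100101001011 (960843)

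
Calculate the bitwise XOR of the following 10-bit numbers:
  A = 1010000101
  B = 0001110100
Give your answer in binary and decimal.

Apply ^ to each column (1 where bits differ):
  1010000101
^ 0001110100
------------
  1011110001

Answer: 1011110001 (753)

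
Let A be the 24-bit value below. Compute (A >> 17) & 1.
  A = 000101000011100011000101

Bit 17 is the 18th from the right.
  000101000011100011000101
        ^
That bit is 0.

Answer: 0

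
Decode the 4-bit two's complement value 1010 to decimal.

MSB is 1, so the value is negative. Find the magnitude:
1. Invert bits:  0101
2. Add 1:        0110  = 6
3. Apply sign:   -6

Answer: -6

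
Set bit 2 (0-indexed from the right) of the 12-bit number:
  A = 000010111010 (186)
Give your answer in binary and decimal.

Mask = 1 << 2 = 000000000100
Bit 2 of A is 0, so OR-ing with the mask flips it to 1.
  000010111010
| 000000000100
--------------
  000010111110

Answer: 000010111110 (190)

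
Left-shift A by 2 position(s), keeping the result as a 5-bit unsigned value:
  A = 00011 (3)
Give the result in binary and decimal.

Shift left by 2: drop the top 2 bit(s), append 2 zero(s) on the right.
  00011  ->  discard [00], keep [011], append 00
= 01100

Answer: 01100 (12)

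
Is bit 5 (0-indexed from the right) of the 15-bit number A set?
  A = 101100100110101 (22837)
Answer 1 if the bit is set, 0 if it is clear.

Bit 5 is the 6th from the right.
  101100100110101
           ^
That bit is 1.

Answer: 1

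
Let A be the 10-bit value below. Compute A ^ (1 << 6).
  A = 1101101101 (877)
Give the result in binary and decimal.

Mask = 1 << 6 = 0001000000
Bit 6 of A is 1; XOR with the mask flips it to 0.
  1101101101
^ 0001000000
------------
  1100101101

Answer: 1100101101 (813)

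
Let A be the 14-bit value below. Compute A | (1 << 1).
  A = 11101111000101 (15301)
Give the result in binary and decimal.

Mask = 1 << 1 = 00000000000010
Bit 1 of A is 0, so OR-ing with the mask flips it to 1.
  11101111000101
| 00000000000010
----------------
  11101111000111

Answer: 11101111000111 (15303)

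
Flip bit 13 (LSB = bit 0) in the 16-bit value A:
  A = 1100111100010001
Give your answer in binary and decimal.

Mask = 1 << 13 = 0010000000000000
Bit 13 of A is 0; XOR with the mask flips it to 1.
  1100111100010001
^ 0010000000000000
------------------
  1110111100010001

Answer: 1110111100010001 (61201)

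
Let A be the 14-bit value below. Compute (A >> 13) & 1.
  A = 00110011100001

Bit 13 is the 14th from the right.
  00110011100001
  ^
That bit is 0.

Answer: 0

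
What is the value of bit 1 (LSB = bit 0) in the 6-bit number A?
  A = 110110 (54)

Bit 1 is the 2nd from the right.
  110110
      ^
That bit is 1.

Answer: 1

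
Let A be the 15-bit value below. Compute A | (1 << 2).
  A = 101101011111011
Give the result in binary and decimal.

Mask = 1 << 2 = 000000000000100
Bit 2 of A is 0, so OR-ing with the mask flips it to 1.
  101101011111011
| 000000000000100
-----------------
  101101011111111

Answer: 101101011111111 (23295)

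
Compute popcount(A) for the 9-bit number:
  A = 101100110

101100110
1-bits at positions (from bit 0 = LSB): 1, 2, 5, 6, 8
Count = 5

Answer: 5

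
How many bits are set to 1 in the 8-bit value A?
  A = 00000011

00000011
1-bits at positions (from bit 0 = LSB): 0, 1
Count = 2

Answer: 2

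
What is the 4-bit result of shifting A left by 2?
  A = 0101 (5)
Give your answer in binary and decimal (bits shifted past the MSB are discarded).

Shift left by 2: drop the top 2 bit(s), append 2 zero(s) on the right.
  0101  ->  discard [01], keep [01], append 00
= 0100

Answer: 0100 (4)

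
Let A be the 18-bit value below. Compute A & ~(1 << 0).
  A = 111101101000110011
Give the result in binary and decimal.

Mask = ~(1 << 0) = 111111111111111110
Bit 0 of A is 1, so AND-ing with the mask clears it to 0.
  111101101000110011
& 111111111111111110
--------------------
  111101101000110010

Answer: 111101101000110010 (252466)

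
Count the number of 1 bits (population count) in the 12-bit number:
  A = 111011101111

111011101111
1-bits at positions (from bit 0 = LSB): 0, 1, 2, 3, 5, 6, 7, 9, 10, 11
Count = 10

Answer: 10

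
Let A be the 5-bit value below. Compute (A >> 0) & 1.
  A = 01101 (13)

Bit 0 is the 1st from the right.
  01101
      ^
That bit is 1.

Answer: 1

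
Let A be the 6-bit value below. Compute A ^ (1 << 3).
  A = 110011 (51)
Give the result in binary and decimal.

Mask = 1 << 3 = 001000
Bit 3 of A is 0; XOR with the mask flips it to 1.
  110011
^ 001000
--------
  111011

Answer: 111011 (59)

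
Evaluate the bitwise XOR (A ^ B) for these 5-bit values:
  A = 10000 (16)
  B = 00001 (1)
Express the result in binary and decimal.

Apply ^ to each column (1 where bits differ):
  10000
^ 00001
-------
  10001

Answer: 10001 (17)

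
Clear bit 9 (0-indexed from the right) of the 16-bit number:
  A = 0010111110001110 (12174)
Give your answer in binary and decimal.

Mask = ~(1 << 9) = 1111110111111111
Bit 9 of A is 1, so AND-ing with the mask clears it to 0.
  0010111110001110
& 1111110111111111
------------------
  0010110110001110

Answer: 0010110110001110 (11662)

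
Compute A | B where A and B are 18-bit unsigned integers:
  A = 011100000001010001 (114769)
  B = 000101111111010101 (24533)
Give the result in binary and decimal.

Apply | to each column (1 where either bit is 1):
  011100000001010001
| 000101111111010101
--------------------
  011101111111010101

Answer: 011101111111010101 (122837)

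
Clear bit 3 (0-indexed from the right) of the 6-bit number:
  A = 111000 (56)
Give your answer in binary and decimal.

Mask = ~(1 << 3) = 110111
Bit 3 of A is 1, so AND-ing with the mask clears it to 0.
  111000
& 110111
--------
  110000

Answer: 110000 (48)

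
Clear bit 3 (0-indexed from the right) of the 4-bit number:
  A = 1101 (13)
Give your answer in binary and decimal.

Mask = ~(1 << 3) = 0111
Bit 3 of A is 1, so AND-ing with the mask clears it to 0.
  1101
& 0111
------
  0101

Answer: 0101 (5)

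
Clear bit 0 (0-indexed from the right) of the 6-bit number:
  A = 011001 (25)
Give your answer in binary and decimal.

Mask = ~(1 << 0) = 111110
Bit 0 of A is 1, so AND-ing with the mask clears it to 0.
  011001
& 111110
--------
  011000

Answer: 011000 (24)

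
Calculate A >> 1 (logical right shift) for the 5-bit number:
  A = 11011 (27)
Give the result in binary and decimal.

Logical shift right by 1: drop the bottom 1 bit(s), prepend 1 zero(s) on the left.
  11011  ->  keep [1101], discard [1], prepend 0
= 01101

Answer: 01101 (13)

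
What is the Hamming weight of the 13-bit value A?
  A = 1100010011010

1100010011010
1-bits at positions (from bit 0 = LSB): 1, 3, 4, 7, 11, 12
Count = 6

Answer: 6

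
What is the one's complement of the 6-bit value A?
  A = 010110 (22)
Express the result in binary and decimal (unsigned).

Flip each bit (0->1, 1->0):
  010110
  101001

Answer: 101001 (41)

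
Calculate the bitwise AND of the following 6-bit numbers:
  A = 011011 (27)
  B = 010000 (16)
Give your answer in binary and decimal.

Apply & to each column (1 only where both bits are 1):
  011011
& 010000
--------
  010000

Answer: 010000 (16)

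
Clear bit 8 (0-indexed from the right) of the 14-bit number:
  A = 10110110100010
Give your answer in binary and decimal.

Mask = ~(1 << 8) = 11111011111111
Bit 8 of A is 1, so AND-ing with the mask clears it to 0.
  10110110100010
& 11111011111111
----------------
  10110010100010

Answer: 10110010100010 (11426)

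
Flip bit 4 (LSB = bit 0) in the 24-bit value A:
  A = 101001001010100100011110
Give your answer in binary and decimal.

Mask = 1 << 4 = 000000000000000000010000
Bit 4 of A is 1; XOR with the mask flips it to 0.
  101001001010100100011110
^ 000000000000000000010000
--------------------------
  101001001010100100001110

Answer: 101001001010100100001110 (10791182)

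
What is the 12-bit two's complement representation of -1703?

1. Binary of +1703:  011010100111
2. Invert bits:     100101011000
3. Add 1:           100101011001

Answer: 100101011001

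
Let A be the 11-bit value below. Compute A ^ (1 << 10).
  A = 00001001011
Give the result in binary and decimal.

Mask = 1 << 10 = 10000000000
Bit 10 of A is 0; XOR with the mask flips it to 1.
  00001001011
^ 10000000000
-------------
  10001001011

Answer: 10001001011 (1099)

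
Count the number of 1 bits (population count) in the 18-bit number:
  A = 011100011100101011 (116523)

011100011100101011
1-bits at positions (from bit 0 = LSB): 0, 1, 3, 5, 8, 9, 10, 14, 15, 16
Count = 10

Answer: 10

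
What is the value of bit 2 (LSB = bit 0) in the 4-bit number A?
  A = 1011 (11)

Bit 2 is the 3rd from the right.
  1011
   ^
That bit is 0.

Answer: 0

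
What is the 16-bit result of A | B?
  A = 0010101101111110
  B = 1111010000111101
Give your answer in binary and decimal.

Apply | to each column (1 where either bit is 1):
  0010101101111110
| 1111010000111101
------------------
  1111111101111111

Answer: 1111111101111111 (65407)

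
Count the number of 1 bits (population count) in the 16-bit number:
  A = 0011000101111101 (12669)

0011000101111101
1-bits at positions (from bit 0 = LSB): 0, 2, 3, 4, 5, 6, 8, 12, 13
Count = 9

Answer: 9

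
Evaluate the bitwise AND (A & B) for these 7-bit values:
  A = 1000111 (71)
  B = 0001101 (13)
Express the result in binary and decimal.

Apply & to each column (1 only where both bits are 1):
  1000111
& 0001101
---------
  0000101

Answer: 0000101 (5)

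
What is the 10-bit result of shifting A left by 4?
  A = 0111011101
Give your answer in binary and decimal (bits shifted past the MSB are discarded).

Shift left by 4: drop the top 4 bit(s), append 4 zero(s) on the right.
  0111011101  ->  discard [0111], keep [011101], append 0000
= 0111010000

Answer: 0111010000 (464)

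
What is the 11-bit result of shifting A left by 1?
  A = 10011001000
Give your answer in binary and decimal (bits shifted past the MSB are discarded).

Shift left by 1: drop the top 1 bit(s), append 1 zero(s) on the right.
  10011001000  ->  discard [1], keep [0011001000], append 0
= 00110010000

Answer: 00110010000 (400)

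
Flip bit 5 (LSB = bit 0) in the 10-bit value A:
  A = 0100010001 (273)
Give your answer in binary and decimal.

Mask = 1 << 5 = 0000100000
Bit 5 of A is 0; XOR with the mask flips it to 1.
  0100010001
^ 0000100000
------------
  0100110001

Answer: 0100110001 (305)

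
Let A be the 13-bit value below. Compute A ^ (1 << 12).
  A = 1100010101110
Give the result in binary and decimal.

Mask = 1 << 12 = 1000000000000
Bit 12 of A is 1; XOR with the mask flips it to 0.
  1100010101110
^ 1000000000000
---------------
  0100010101110

Answer: 0100010101110 (2222)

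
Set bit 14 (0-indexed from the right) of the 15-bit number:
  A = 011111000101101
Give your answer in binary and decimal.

Mask = 1 << 14 = 100000000000000
Bit 14 of A is 0, so OR-ing with the mask flips it to 1.
  011111000101101
| 100000000000000
-----------------
  111111000101101

Answer: 111111000101101 (32301)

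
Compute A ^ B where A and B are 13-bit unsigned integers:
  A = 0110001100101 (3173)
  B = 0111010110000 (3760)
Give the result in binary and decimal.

Apply ^ to each column (1 where bits differ):
  0110001100101
^ 0111010110000
---------------
  0001011010101

Answer: 0001011010101 (725)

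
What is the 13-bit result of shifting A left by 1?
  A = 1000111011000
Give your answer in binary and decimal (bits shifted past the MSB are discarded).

Shift left by 1: drop the top 1 bit(s), append 1 zero(s) on the right.
  1000111011000  ->  discard [1], keep [000111011000], append 0
= 0001110110000

Answer: 0001110110000 (944)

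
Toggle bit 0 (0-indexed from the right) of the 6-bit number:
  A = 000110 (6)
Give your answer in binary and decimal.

Mask = 1 << 0 = 000001
Bit 0 of A is 0; XOR with the mask flips it to 1.
  000110
^ 000001
--------
  000111

Answer: 000111 (7)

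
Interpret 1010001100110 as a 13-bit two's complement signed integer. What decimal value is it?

MSB is 1, so the value is negative. Find the magnitude:
1. Invert bits:  0101110011001
2. Add 1:        0101110011010  = 2970
3. Apply sign:   -2970

Answer: -2970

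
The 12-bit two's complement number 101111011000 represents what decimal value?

MSB is 1, so the value is negative. Find the magnitude:
1. Invert bits:  010000100111
2. Add 1:        010000101000  = 1064
3. Apply sign:   -1064

Answer: -1064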